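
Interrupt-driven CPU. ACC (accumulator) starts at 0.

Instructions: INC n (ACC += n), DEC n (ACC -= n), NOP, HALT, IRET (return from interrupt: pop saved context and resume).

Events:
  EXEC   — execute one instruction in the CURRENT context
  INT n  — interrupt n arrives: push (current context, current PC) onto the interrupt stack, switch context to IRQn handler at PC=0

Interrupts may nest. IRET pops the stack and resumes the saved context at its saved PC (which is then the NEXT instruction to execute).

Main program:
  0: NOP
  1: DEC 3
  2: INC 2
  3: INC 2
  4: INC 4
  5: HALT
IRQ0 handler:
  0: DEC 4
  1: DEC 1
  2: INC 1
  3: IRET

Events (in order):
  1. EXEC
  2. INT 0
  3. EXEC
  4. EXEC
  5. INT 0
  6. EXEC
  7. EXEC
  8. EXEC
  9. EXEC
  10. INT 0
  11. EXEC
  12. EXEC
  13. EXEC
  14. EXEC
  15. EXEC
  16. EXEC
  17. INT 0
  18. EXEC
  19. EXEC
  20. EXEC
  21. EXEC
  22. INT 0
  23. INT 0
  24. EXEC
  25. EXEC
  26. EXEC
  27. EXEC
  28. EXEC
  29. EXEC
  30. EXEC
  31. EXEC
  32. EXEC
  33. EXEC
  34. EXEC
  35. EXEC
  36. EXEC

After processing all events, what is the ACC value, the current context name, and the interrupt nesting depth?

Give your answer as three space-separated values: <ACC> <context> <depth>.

Answer: -19 MAIN 0

Derivation:
Event 1 (EXEC): [MAIN] PC=0: NOP
Event 2 (INT 0): INT 0 arrives: push (MAIN, PC=1), enter IRQ0 at PC=0 (depth now 1)
Event 3 (EXEC): [IRQ0] PC=0: DEC 4 -> ACC=-4
Event 4 (EXEC): [IRQ0] PC=1: DEC 1 -> ACC=-5
Event 5 (INT 0): INT 0 arrives: push (IRQ0, PC=2), enter IRQ0 at PC=0 (depth now 2)
Event 6 (EXEC): [IRQ0] PC=0: DEC 4 -> ACC=-9
Event 7 (EXEC): [IRQ0] PC=1: DEC 1 -> ACC=-10
Event 8 (EXEC): [IRQ0] PC=2: INC 1 -> ACC=-9
Event 9 (EXEC): [IRQ0] PC=3: IRET -> resume IRQ0 at PC=2 (depth now 1)
Event 10 (INT 0): INT 0 arrives: push (IRQ0, PC=2), enter IRQ0 at PC=0 (depth now 2)
Event 11 (EXEC): [IRQ0] PC=0: DEC 4 -> ACC=-13
Event 12 (EXEC): [IRQ0] PC=1: DEC 1 -> ACC=-14
Event 13 (EXEC): [IRQ0] PC=2: INC 1 -> ACC=-13
Event 14 (EXEC): [IRQ0] PC=3: IRET -> resume IRQ0 at PC=2 (depth now 1)
Event 15 (EXEC): [IRQ0] PC=2: INC 1 -> ACC=-12
Event 16 (EXEC): [IRQ0] PC=3: IRET -> resume MAIN at PC=1 (depth now 0)
Event 17 (INT 0): INT 0 arrives: push (MAIN, PC=1), enter IRQ0 at PC=0 (depth now 1)
Event 18 (EXEC): [IRQ0] PC=0: DEC 4 -> ACC=-16
Event 19 (EXEC): [IRQ0] PC=1: DEC 1 -> ACC=-17
Event 20 (EXEC): [IRQ0] PC=2: INC 1 -> ACC=-16
Event 21 (EXEC): [IRQ0] PC=3: IRET -> resume MAIN at PC=1 (depth now 0)
Event 22 (INT 0): INT 0 arrives: push (MAIN, PC=1), enter IRQ0 at PC=0 (depth now 1)
Event 23 (INT 0): INT 0 arrives: push (IRQ0, PC=0), enter IRQ0 at PC=0 (depth now 2)
Event 24 (EXEC): [IRQ0] PC=0: DEC 4 -> ACC=-20
Event 25 (EXEC): [IRQ0] PC=1: DEC 1 -> ACC=-21
Event 26 (EXEC): [IRQ0] PC=2: INC 1 -> ACC=-20
Event 27 (EXEC): [IRQ0] PC=3: IRET -> resume IRQ0 at PC=0 (depth now 1)
Event 28 (EXEC): [IRQ0] PC=0: DEC 4 -> ACC=-24
Event 29 (EXEC): [IRQ0] PC=1: DEC 1 -> ACC=-25
Event 30 (EXEC): [IRQ0] PC=2: INC 1 -> ACC=-24
Event 31 (EXEC): [IRQ0] PC=3: IRET -> resume MAIN at PC=1 (depth now 0)
Event 32 (EXEC): [MAIN] PC=1: DEC 3 -> ACC=-27
Event 33 (EXEC): [MAIN] PC=2: INC 2 -> ACC=-25
Event 34 (EXEC): [MAIN] PC=3: INC 2 -> ACC=-23
Event 35 (EXEC): [MAIN] PC=4: INC 4 -> ACC=-19
Event 36 (EXEC): [MAIN] PC=5: HALT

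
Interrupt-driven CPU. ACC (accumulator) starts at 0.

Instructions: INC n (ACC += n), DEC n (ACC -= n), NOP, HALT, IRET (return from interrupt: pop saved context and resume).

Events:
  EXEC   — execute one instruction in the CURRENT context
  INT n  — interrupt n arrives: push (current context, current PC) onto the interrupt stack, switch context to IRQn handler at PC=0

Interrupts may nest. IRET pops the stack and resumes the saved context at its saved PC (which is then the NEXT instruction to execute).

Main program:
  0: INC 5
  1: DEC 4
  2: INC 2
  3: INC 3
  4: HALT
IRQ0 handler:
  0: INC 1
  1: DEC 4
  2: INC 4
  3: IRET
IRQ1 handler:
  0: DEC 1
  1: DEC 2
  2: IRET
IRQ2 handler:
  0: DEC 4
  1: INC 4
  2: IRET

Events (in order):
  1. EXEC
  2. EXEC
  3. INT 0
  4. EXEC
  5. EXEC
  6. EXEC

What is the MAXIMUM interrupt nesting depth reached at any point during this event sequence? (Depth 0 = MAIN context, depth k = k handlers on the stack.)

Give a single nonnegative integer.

Event 1 (EXEC): [MAIN] PC=0: INC 5 -> ACC=5 [depth=0]
Event 2 (EXEC): [MAIN] PC=1: DEC 4 -> ACC=1 [depth=0]
Event 3 (INT 0): INT 0 arrives: push (MAIN, PC=2), enter IRQ0 at PC=0 (depth now 1) [depth=1]
Event 4 (EXEC): [IRQ0] PC=0: INC 1 -> ACC=2 [depth=1]
Event 5 (EXEC): [IRQ0] PC=1: DEC 4 -> ACC=-2 [depth=1]
Event 6 (EXEC): [IRQ0] PC=2: INC 4 -> ACC=2 [depth=1]
Max depth observed: 1

Answer: 1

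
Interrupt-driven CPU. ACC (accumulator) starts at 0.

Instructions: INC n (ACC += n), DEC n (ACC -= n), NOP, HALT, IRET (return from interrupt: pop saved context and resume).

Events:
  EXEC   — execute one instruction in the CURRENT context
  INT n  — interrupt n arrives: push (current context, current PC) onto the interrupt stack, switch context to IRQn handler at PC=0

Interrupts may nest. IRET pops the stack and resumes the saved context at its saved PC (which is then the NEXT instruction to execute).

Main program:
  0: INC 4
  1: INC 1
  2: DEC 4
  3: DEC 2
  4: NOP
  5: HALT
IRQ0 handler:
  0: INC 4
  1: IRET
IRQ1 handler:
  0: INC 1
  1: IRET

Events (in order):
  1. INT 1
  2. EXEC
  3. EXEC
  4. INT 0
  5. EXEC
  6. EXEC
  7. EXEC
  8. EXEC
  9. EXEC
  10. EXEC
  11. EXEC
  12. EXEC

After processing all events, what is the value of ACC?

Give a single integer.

Answer: 4

Derivation:
Event 1 (INT 1): INT 1 arrives: push (MAIN, PC=0), enter IRQ1 at PC=0 (depth now 1)
Event 2 (EXEC): [IRQ1] PC=0: INC 1 -> ACC=1
Event 3 (EXEC): [IRQ1] PC=1: IRET -> resume MAIN at PC=0 (depth now 0)
Event 4 (INT 0): INT 0 arrives: push (MAIN, PC=0), enter IRQ0 at PC=0 (depth now 1)
Event 5 (EXEC): [IRQ0] PC=0: INC 4 -> ACC=5
Event 6 (EXEC): [IRQ0] PC=1: IRET -> resume MAIN at PC=0 (depth now 0)
Event 7 (EXEC): [MAIN] PC=0: INC 4 -> ACC=9
Event 8 (EXEC): [MAIN] PC=1: INC 1 -> ACC=10
Event 9 (EXEC): [MAIN] PC=2: DEC 4 -> ACC=6
Event 10 (EXEC): [MAIN] PC=3: DEC 2 -> ACC=4
Event 11 (EXEC): [MAIN] PC=4: NOP
Event 12 (EXEC): [MAIN] PC=5: HALT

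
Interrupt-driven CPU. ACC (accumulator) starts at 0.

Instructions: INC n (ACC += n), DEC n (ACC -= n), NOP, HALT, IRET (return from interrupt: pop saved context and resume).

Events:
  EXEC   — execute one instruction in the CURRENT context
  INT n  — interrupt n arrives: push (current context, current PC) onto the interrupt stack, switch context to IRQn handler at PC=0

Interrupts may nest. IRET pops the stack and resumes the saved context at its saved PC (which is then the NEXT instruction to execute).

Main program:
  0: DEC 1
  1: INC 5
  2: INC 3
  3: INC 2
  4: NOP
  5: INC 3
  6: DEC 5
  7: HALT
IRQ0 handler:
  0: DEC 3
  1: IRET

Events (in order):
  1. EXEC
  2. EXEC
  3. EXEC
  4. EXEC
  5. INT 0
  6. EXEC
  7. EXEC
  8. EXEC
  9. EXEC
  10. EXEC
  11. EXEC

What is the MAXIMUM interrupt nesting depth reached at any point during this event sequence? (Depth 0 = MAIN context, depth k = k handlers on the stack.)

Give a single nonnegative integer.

Answer: 1

Derivation:
Event 1 (EXEC): [MAIN] PC=0: DEC 1 -> ACC=-1 [depth=0]
Event 2 (EXEC): [MAIN] PC=1: INC 5 -> ACC=4 [depth=0]
Event 3 (EXEC): [MAIN] PC=2: INC 3 -> ACC=7 [depth=0]
Event 4 (EXEC): [MAIN] PC=3: INC 2 -> ACC=9 [depth=0]
Event 5 (INT 0): INT 0 arrives: push (MAIN, PC=4), enter IRQ0 at PC=0 (depth now 1) [depth=1]
Event 6 (EXEC): [IRQ0] PC=0: DEC 3 -> ACC=6 [depth=1]
Event 7 (EXEC): [IRQ0] PC=1: IRET -> resume MAIN at PC=4 (depth now 0) [depth=0]
Event 8 (EXEC): [MAIN] PC=4: NOP [depth=0]
Event 9 (EXEC): [MAIN] PC=5: INC 3 -> ACC=9 [depth=0]
Event 10 (EXEC): [MAIN] PC=6: DEC 5 -> ACC=4 [depth=0]
Event 11 (EXEC): [MAIN] PC=7: HALT [depth=0]
Max depth observed: 1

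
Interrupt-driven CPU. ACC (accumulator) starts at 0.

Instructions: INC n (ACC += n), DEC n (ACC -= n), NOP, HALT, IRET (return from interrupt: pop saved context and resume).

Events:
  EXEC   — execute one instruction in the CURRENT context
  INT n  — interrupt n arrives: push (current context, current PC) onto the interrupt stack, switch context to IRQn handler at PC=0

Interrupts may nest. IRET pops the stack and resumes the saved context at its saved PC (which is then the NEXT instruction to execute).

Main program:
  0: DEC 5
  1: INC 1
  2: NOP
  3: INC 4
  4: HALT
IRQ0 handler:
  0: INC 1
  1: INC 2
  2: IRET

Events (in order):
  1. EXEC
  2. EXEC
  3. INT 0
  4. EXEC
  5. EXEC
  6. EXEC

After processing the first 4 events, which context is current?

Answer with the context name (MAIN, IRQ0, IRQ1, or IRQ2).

Answer: IRQ0

Derivation:
Event 1 (EXEC): [MAIN] PC=0: DEC 5 -> ACC=-5
Event 2 (EXEC): [MAIN] PC=1: INC 1 -> ACC=-4
Event 3 (INT 0): INT 0 arrives: push (MAIN, PC=2), enter IRQ0 at PC=0 (depth now 1)
Event 4 (EXEC): [IRQ0] PC=0: INC 1 -> ACC=-3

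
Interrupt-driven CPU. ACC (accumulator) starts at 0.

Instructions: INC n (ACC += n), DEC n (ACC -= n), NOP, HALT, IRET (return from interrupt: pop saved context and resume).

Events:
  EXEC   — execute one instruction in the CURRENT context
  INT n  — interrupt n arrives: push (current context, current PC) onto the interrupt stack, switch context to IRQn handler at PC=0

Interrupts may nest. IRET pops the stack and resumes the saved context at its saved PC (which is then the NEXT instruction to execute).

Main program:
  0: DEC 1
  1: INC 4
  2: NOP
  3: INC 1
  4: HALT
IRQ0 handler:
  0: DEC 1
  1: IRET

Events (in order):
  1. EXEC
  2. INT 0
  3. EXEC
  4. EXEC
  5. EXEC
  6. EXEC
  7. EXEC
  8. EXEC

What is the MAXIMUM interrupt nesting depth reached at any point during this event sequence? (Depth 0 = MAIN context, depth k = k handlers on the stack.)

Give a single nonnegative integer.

Event 1 (EXEC): [MAIN] PC=0: DEC 1 -> ACC=-1 [depth=0]
Event 2 (INT 0): INT 0 arrives: push (MAIN, PC=1), enter IRQ0 at PC=0 (depth now 1) [depth=1]
Event 3 (EXEC): [IRQ0] PC=0: DEC 1 -> ACC=-2 [depth=1]
Event 4 (EXEC): [IRQ0] PC=1: IRET -> resume MAIN at PC=1 (depth now 0) [depth=0]
Event 5 (EXEC): [MAIN] PC=1: INC 4 -> ACC=2 [depth=0]
Event 6 (EXEC): [MAIN] PC=2: NOP [depth=0]
Event 7 (EXEC): [MAIN] PC=3: INC 1 -> ACC=3 [depth=0]
Event 8 (EXEC): [MAIN] PC=4: HALT [depth=0]
Max depth observed: 1

Answer: 1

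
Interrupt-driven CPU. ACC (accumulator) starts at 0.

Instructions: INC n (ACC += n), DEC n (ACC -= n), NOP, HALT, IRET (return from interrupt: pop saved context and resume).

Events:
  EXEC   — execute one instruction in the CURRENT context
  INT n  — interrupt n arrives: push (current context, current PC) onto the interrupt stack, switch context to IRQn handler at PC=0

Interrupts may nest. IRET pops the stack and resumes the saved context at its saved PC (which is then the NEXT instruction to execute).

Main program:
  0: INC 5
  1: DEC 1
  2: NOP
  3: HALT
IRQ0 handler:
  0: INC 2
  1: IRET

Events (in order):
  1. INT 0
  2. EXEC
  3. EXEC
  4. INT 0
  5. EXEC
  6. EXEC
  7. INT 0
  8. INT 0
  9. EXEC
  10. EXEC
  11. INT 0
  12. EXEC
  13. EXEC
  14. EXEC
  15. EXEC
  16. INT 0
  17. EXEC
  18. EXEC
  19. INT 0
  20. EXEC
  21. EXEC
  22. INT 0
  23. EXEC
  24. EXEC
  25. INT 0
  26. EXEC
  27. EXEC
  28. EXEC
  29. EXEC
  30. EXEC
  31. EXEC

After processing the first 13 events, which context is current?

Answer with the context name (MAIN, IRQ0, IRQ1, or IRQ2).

Event 1 (INT 0): INT 0 arrives: push (MAIN, PC=0), enter IRQ0 at PC=0 (depth now 1)
Event 2 (EXEC): [IRQ0] PC=0: INC 2 -> ACC=2
Event 3 (EXEC): [IRQ0] PC=1: IRET -> resume MAIN at PC=0 (depth now 0)
Event 4 (INT 0): INT 0 arrives: push (MAIN, PC=0), enter IRQ0 at PC=0 (depth now 1)
Event 5 (EXEC): [IRQ0] PC=0: INC 2 -> ACC=4
Event 6 (EXEC): [IRQ0] PC=1: IRET -> resume MAIN at PC=0 (depth now 0)
Event 7 (INT 0): INT 0 arrives: push (MAIN, PC=0), enter IRQ0 at PC=0 (depth now 1)
Event 8 (INT 0): INT 0 arrives: push (IRQ0, PC=0), enter IRQ0 at PC=0 (depth now 2)
Event 9 (EXEC): [IRQ0] PC=0: INC 2 -> ACC=6
Event 10 (EXEC): [IRQ0] PC=1: IRET -> resume IRQ0 at PC=0 (depth now 1)
Event 11 (INT 0): INT 0 arrives: push (IRQ0, PC=0), enter IRQ0 at PC=0 (depth now 2)
Event 12 (EXEC): [IRQ0] PC=0: INC 2 -> ACC=8
Event 13 (EXEC): [IRQ0] PC=1: IRET -> resume IRQ0 at PC=0 (depth now 1)

Answer: IRQ0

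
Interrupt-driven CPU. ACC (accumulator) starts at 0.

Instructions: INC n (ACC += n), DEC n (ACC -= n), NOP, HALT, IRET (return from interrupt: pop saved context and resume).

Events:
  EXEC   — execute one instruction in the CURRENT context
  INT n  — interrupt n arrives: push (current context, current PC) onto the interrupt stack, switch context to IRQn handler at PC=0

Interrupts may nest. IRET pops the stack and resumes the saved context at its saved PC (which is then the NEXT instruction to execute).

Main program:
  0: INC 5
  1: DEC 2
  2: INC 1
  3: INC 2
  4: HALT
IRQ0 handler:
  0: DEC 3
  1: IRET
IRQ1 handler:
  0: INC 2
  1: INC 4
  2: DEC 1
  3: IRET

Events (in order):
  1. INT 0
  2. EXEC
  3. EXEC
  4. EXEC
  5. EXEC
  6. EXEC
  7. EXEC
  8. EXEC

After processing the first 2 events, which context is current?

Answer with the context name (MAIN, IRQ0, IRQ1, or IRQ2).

Answer: IRQ0

Derivation:
Event 1 (INT 0): INT 0 arrives: push (MAIN, PC=0), enter IRQ0 at PC=0 (depth now 1)
Event 2 (EXEC): [IRQ0] PC=0: DEC 3 -> ACC=-3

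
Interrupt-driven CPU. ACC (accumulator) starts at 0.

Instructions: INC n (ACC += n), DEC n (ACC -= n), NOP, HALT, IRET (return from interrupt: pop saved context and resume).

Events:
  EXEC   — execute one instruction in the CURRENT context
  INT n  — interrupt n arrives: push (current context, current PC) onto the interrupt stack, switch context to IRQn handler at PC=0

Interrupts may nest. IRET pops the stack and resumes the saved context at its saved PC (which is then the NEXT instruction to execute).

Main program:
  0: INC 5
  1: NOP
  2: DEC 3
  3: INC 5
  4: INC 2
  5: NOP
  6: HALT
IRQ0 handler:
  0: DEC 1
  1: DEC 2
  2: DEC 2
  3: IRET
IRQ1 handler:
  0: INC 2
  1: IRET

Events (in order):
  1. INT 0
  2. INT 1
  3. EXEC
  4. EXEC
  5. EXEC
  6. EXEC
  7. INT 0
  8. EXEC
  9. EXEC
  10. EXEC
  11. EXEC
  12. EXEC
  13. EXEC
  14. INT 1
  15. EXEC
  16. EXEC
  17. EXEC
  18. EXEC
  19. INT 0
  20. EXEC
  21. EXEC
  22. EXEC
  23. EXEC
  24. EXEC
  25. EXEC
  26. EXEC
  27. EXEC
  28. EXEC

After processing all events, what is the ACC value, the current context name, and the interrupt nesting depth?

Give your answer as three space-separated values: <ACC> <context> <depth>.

Event 1 (INT 0): INT 0 arrives: push (MAIN, PC=0), enter IRQ0 at PC=0 (depth now 1)
Event 2 (INT 1): INT 1 arrives: push (IRQ0, PC=0), enter IRQ1 at PC=0 (depth now 2)
Event 3 (EXEC): [IRQ1] PC=0: INC 2 -> ACC=2
Event 4 (EXEC): [IRQ1] PC=1: IRET -> resume IRQ0 at PC=0 (depth now 1)
Event 5 (EXEC): [IRQ0] PC=0: DEC 1 -> ACC=1
Event 6 (EXEC): [IRQ0] PC=1: DEC 2 -> ACC=-1
Event 7 (INT 0): INT 0 arrives: push (IRQ0, PC=2), enter IRQ0 at PC=0 (depth now 2)
Event 8 (EXEC): [IRQ0] PC=0: DEC 1 -> ACC=-2
Event 9 (EXEC): [IRQ0] PC=1: DEC 2 -> ACC=-4
Event 10 (EXEC): [IRQ0] PC=2: DEC 2 -> ACC=-6
Event 11 (EXEC): [IRQ0] PC=3: IRET -> resume IRQ0 at PC=2 (depth now 1)
Event 12 (EXEC): [IRQ0] PC=2: DEC 2 -> ACC=-8
Event 13 (EXEC): [IRQ0] PC=3: IRET -> resume MAIN at PC=0 (depth now 0)
Event 14 (INT 1): INT 1 arrives: push (MAIN, PC=0), enter IRQ1 at PC=0 (depth now 1)
Event 15 (EXEC): [IRQ1] PC=0: INC 2 -> ACC=-6
Event 16 (EXEC): [IRQ1] PC=1: IRET -> resume MAIN at PC=0 (depth now 0)
Event 17 (EXEC): [MAIN] PC=0: INC 5 -> ACC=-1
Event 18 (EXEC): [MAIN] PC=1: NOP
Event 19 (INT 0): INT 0 arrives: push (MAIN, PC=2), enter IRQ0 at PC=0 (depth now 1)
Event 20 (EXEC): [IRQ0] PC=0: DEC 1 -> ACC=-2
Event 21 (EXEC): [IRQ0] PC=1: DEC 2 -> ACC=-4
Event 22 (EXEC): [IRQ0] PC=2: DEC 2 -> ACC=-6
Event 23 (EXEC): [IRQ0] PC=3: IRET -> resume MAIN at PC=2 (depth now 0)
Event 24 (EXEC): [MAIN] PC=2: DEC 3 -> ACC=-9
Event 25 (EXEC): [MAIN] PC=3: INC 5 -> ACC=-4
Event 26 (EXEC): [MAIN] PC=4: INC 2 -> ACC=-2
Event 27 (EXEC): [MAIN] PC=5: NOP
Event 28 (EXEC): [MAIN] PC=6: HALT

Answer: -2 MAIN 0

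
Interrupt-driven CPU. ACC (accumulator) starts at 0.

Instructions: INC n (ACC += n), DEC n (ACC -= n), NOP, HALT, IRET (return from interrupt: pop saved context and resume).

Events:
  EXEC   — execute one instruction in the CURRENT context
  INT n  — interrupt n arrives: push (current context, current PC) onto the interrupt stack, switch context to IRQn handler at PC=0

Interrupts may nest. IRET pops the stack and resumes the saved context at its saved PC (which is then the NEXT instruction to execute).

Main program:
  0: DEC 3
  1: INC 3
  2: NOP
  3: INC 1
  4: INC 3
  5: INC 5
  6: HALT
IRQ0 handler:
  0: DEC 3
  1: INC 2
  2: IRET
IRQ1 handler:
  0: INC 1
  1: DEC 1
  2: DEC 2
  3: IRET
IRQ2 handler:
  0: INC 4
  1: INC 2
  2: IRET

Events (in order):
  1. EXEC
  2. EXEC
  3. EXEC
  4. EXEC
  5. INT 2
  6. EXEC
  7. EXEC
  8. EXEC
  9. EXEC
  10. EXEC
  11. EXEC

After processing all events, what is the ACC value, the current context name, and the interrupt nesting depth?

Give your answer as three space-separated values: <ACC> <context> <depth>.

Event 1 (EXEC): [MAIN] PC=0: DEC 3 -> ACC=-3
Event 2 (EXEC): [MAIN] PC=1: INC 3 -> ACC=0
Event 3 (EXEC): [MAIN] PC=2: NOP
Event 4 (EXEC): [MAIN] PC=3: INC 1 -> ACC=1
Event 5 (INT 2): INT 2 arrives: push (MAIN, PC=4), enter IRQ2 at PC=0 (depth now 1)
Event 6 (EXEC): [IRQ2] PC=0: INC 4 -> ACC=5
Event 7 (EXEC): [IRQ2] PC=1: INC 2 -> ACC=7
Event 8 (EXEC): [IRQ2] PC=2: IRET -> resume MAIN at PC=4 (depth now 0)
Event 9 (EXEC): [MAIN] PC=4: INC 3 -> ACC=10
Event 10 (EXEC): [MAIN] PC=5: INC 5 -> ACC=15
Event 11 (EXEC): [MAIN] PC=6: HALT

Answer: 15 MAIN 0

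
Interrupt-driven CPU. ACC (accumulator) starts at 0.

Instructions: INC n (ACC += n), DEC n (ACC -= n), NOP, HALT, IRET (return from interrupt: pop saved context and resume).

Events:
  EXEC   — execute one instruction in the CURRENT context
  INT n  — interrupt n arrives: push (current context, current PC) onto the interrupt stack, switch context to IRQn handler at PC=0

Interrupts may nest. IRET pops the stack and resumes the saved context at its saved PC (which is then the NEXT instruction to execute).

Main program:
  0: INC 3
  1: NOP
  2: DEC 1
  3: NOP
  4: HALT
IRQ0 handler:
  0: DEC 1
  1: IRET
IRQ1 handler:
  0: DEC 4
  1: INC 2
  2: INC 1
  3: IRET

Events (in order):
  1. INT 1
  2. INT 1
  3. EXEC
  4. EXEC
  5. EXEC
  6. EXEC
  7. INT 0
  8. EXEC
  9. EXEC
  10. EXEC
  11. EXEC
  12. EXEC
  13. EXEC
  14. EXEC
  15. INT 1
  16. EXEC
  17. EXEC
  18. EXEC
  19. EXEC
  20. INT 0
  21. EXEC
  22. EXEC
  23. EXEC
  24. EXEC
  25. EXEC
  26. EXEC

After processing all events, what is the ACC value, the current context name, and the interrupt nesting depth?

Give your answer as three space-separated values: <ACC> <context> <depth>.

Event 1 (INT 1): INT 1 arrives: push (MAIN, PC=0), enter IRQ1 at PC=0 (depth now 1)
Event 2 (INT 1): INT 1 arrives: push (IRQ1, PC=0), enter IRQ1 at PC=0 (depth now 2)
Event 3 (EXEC): [IRQ1] PC=0: DEC 4 -> ACC=-4
Event 4 (EXEC): [IRQ1] PC=1: INC 2 -> ACC=-2
Event 5 (EXEC): [IRQ1] PC=2: INC 1 -> ACC=-1
Event 6 (EXEC): [IRQ1] PC=3: IRET -> resume IRQ1 at PC=0 (depth now 1)
Event 7 (INT 0): INT 0 arrives: push (IRQ1, PC=0), enter IRQ0 at PC=0 (depth now 2)
Event 8 (EXEC): [IRQ0] PC=0: DEC 1 -> ACC=-2
Event 9 (EXEC): [IRQ0] PC=1: IRET -> resume IRQ1 at PC=0 (depth now 1)
Event 10 (EXEC): [IRQ1] PC=0: DEC 4 -> ACC=-6
Event 11 (EXEC): [IRQ1] PC=1: INC 2 -> ACC=-4
Event 12 (EXEC): [IRQ1] PC=2: INC 1 -> ACC=-3
Event 13 (EXEC): [IRQ1] PC=3: IRET -> resume MAIN at PC=0 (depth now 0)
Event 14 (EXEC): [MAIN] PC=0: INC 3 -> ACC=0
Event 15 (INT 1): INT 1 arrives: push (MAIN, PC=1), enter IRQ1 at PC=0 (depth now 1)
Event 16 (EXEC): [IRQ1] PC=0: DEC 4 -> ACC=-4
Event 17 (EXEC): [IRQ1] PC=1: INC 2 -> ACC=-2
Event 18 (EXEC): [IRQ1] PC=2: INC 1 -> ACC=-1
Event 19 (EXEC): [IRQ1] PC=3: IRET -> resume MAIN at PC=1 (depth now 0)
Event 20 (INT 0): INT 0 arrives: push (MAIN, PC=1), enter IRQ0 at PC=0 (depth now 1)
Event 21 (EXEC): [IRQ0] PC=0: DEC 1 -> ACC=-2
Event 22 (EXEC): [IRQ0] PC=1: IRET -> resume MAIN at PC=1 (depth now 0)
Event 23 (EXEC): [MAIN] PC=1: NOP
Event 24 (EXEC): [MAIN] PC=2: DEC 1 -> ACC=-3
Event 25 (EXEC): [MAIN] PC=3: NOP
Event 26 (EXEC): [MAIN] PC=4: HALT

Answer: -3 MAIN 0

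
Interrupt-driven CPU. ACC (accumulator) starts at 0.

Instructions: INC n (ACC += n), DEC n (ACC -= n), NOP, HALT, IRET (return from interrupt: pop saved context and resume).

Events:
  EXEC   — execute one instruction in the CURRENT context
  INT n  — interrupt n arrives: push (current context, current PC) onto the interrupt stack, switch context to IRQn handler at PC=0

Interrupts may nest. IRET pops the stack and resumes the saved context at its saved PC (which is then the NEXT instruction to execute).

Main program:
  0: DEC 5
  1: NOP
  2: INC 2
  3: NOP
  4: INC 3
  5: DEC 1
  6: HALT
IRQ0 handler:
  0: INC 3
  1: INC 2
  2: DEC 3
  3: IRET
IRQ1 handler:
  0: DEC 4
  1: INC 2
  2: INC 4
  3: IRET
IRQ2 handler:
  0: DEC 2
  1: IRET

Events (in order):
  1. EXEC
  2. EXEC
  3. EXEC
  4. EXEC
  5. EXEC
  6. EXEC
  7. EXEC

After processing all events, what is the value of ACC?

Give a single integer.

Answer: -1

Derivation:
Event 1 (EXEC): [MAIN] PC=0: DEC 5 -> ACC=-5
Event 2 (EXEC): [MAIN] PC=1: NOP
Event 3 (EXEC): [MAIN] PC=2: INC 2 -> ACC=-3
Event 4 (EXEC): [MAIN] PC=3: NOP
Event 5 (EXEC): [MAIN] PC=4: INC 3 -> ACC=0
Event 6 (EXEC): [MAIN] PC=5: DEC 1 -> ACC=-1
Event 7 (EXEC): [MAIN] PC=6: HALT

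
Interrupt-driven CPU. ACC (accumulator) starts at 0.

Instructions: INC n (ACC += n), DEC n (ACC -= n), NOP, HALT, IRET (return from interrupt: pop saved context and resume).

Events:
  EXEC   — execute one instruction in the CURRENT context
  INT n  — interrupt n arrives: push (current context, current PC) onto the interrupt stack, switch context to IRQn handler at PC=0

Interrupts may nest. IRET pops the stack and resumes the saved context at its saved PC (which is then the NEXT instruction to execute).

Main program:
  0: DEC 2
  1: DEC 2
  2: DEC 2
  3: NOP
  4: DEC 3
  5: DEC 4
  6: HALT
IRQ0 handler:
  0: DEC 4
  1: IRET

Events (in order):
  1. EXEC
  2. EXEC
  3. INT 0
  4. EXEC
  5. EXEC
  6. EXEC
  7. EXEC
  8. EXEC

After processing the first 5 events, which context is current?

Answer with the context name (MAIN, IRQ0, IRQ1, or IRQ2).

Answer: MAIN

Derivation:
Event 1 (EXEC): [MAIN] PC=0: DEC 2 -> ACC=-2
Event 2 (EXEC): [MAIN] PC=1: DEC 2 -> ACC=-4
Event 3 (INT 0): INT 0 arrives: push (MAIN, PC=2), enter IRQ0 at PC=0 (depth now 1)
Event 4 (EXEC): [IRQ0] PC=0: DEC 4 -> ACC=-8
Event 5 (EXEC): [IRQ0] PC=1: IRET -> resume MAIN at PC=2 (depth now 0)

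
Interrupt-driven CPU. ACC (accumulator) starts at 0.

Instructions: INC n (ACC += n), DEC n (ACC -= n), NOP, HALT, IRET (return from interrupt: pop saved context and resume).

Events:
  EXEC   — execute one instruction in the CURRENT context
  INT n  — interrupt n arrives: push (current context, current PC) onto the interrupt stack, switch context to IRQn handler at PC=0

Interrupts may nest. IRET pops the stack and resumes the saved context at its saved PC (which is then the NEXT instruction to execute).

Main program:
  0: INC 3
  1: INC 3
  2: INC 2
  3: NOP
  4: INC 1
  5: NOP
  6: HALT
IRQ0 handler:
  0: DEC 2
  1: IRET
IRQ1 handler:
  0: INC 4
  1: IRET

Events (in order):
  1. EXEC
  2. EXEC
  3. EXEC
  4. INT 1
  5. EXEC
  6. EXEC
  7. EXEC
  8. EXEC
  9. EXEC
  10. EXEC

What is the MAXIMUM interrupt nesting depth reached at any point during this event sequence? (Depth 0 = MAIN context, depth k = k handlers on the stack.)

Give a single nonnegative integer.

Answer: 1

Derivation:
Event 1 (EXEC): [MAIN] PC=0: INC 3 -> ACC=3 [depth=0]
Event 2 (EXEC): [MAIN] PC=1: INC 3 -> ACC=6 [depth=0]
Event 3 (EXEC): [MAIN] PC=2: INC 2 -> ACC=8 [depth=0]
Event 4 (INT 1): INT 1 arrives: push (MAIN, PC=3), enter IRQ1 at PC=0 (depth now 1) [depth=1]
Event 5 (EXEC): [IRQ1] PC=0: INC 4 -> ACC=12 [depth=1]
Event 6 (EXEC): [IRQ1] PC=1: IRET -> resume MAIN at PC=3 (depth now 0) [depth=0]
Event 7 (EXEC): [MAIN] PC=3: NOP [depth=0]
Event 8 (EXEC): [MAIN] PC=4: INC 1 -> ACC=13 [depth=0]
Event 9 (EXEC): [MAIN] PC=5: NOP [depth=0]
Event 10 (EXEC): [MAIN] PC=6: HALT [depth=0]
Max depth observed: 1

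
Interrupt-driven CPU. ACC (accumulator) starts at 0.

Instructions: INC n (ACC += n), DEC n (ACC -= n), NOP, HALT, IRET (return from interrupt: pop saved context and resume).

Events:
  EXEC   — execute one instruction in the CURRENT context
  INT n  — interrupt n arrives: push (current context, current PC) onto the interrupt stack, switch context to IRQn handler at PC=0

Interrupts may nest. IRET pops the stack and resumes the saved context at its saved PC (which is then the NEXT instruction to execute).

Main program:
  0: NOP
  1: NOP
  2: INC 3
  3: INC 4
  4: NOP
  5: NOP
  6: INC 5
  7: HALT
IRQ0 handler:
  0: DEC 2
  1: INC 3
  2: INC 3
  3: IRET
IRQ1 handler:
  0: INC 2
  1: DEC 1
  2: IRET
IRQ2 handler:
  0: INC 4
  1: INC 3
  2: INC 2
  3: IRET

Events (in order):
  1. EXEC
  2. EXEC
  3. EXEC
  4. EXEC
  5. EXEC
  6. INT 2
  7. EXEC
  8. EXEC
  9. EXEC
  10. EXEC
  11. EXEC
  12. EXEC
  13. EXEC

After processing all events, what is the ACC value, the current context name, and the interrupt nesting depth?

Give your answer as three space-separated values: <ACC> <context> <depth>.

Event 1 (EXEC): [MAIN] PC=0: NOP
Event 2 (EXEC): [MAIN] PC=1: NOP
Event 3 (EXEC): [MAIN] PC=2: INC 3 -> ACC=3
Event 4 (EXEC): [MAIN] PC=3: INC 4 -> ACC=7
Event 5 (EXEC): [MAIN] PC=4: NOP
Event 6 (INT 2): INT 2 arrives: push (MAIN, PC=5), enter IRQ2 at PC=0 (depth now 1)
Event 7 (EXEC): [IRQ2] PC=0: INC 4 -> ACC=11
Event 8 (EXEC): [IRQ2] PC=1: INC 3 -> ACC=14
Event 9 (EXEC): [IRQ2] PC=2: INC 2 -> ACC=16
Event 10 (EXEC): [IRQ2] PC=3: IRET -> resume MAIN at PC=5 (depth now 0)
Event 11 (EXEC): [MAIN] PC=5: NOP
Event 12 (EXEC): [MAIN] PC=6: INC 5 -> ACC=21
Event 13 (EXEC): [MAIN] PC=7: HALT

Answer: 21 MAIN 0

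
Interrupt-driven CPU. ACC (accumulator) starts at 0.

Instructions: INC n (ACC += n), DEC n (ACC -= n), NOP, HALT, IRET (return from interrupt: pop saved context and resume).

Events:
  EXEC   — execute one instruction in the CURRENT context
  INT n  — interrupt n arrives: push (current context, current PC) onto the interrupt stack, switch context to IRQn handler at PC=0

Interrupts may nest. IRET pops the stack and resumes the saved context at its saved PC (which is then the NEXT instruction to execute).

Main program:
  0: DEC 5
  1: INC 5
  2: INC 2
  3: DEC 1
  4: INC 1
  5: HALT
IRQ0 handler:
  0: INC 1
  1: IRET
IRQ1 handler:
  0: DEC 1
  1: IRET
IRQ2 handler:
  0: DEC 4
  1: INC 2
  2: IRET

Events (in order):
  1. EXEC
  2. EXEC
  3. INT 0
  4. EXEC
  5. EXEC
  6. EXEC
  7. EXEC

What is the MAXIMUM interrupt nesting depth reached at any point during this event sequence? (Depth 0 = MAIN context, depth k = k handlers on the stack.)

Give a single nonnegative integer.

Answer: 1

Derivation:
Event 1 (EXEC): [MAIN] PC=0: DEC 5 -> ACC=-5 [depth=0]
Event 2 (EXEC): [MAIN] PC=1: INC 5 -> ACC=0 [depth=0]
Event 3 (INT 0): INT 0 arrives: push (MAIN, PC=2), enter IRQ0 at PC=0 (depth now 1) [depth=1]
Event 4 (EXEC): [IRQ0] PC=0: INC 1 -> ACC=1 [depth=1]
Event 5 (EXEC): [IRQ0] PC=1: IRET -> resume MAIN at PC=2 (depth now 0) [depth=0]
Event 6 (EXEC): [MAIN] PC=2: INC 2 -> ACC=3 [depth=0]
Event 7 (EXEC): [MAIN] PC=3: DEC 1 -> ACC=2 [depth=0]
Max depth observed: 1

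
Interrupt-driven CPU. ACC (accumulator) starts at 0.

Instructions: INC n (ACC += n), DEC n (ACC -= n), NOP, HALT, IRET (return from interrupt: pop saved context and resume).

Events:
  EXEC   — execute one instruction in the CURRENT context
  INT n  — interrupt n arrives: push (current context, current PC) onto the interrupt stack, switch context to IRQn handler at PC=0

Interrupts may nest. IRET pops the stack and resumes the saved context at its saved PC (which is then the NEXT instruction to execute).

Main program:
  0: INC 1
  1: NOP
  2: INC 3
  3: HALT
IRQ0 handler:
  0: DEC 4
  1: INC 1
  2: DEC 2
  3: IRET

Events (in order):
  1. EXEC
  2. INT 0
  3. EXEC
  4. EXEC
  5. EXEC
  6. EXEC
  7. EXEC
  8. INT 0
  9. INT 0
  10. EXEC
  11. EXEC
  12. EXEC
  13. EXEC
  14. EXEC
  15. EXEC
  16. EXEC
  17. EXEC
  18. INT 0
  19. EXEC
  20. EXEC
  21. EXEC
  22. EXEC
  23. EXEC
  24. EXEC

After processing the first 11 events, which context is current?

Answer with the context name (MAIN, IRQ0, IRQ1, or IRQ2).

Answer: IRQ0

Derivation:
Event 1 (EXEC): [MAIN] PC=0: INC 1 -> ACC=1
Event 2 (INT 0): INT 0 arrives: push (MAIN, PC=1), enter IRQ0 at PC=0 (depth now 1)
Event 3 (EXEC): [IRQ0] PC=0: DEC 4 -> ACC=-3
Event 4 (EXEC): [IRQ0] PC=1: INC 1 -> ACC=-2
Event 5 (EXEC): [IRQ0] PC=2: DEC 2 -> ACC=-4
Event 6 (EXEC): [IRQ0] PC=3: IRET -> resume MAIN at PC=1 (depth now 0)
Event 7 (EXEC): [MAIN] PC=1: NOP
Event 8 (INT 0): INT 0 arrives: push (MAIN, PC=2), enter IRQ0 at PC=0 (depth now 1)
Event 9 (INT 0): INT 0 arrives: push (IRQ0, PC=0), enter IRQ0 at PC=0 (depth now 2)
Event 10 (EXEC): [IRQ0] PC=0: DEC 4 -> ACC=-8
Event 11 (EXEC): [IRQ0] PC=1: INC 1 -> ACC=-7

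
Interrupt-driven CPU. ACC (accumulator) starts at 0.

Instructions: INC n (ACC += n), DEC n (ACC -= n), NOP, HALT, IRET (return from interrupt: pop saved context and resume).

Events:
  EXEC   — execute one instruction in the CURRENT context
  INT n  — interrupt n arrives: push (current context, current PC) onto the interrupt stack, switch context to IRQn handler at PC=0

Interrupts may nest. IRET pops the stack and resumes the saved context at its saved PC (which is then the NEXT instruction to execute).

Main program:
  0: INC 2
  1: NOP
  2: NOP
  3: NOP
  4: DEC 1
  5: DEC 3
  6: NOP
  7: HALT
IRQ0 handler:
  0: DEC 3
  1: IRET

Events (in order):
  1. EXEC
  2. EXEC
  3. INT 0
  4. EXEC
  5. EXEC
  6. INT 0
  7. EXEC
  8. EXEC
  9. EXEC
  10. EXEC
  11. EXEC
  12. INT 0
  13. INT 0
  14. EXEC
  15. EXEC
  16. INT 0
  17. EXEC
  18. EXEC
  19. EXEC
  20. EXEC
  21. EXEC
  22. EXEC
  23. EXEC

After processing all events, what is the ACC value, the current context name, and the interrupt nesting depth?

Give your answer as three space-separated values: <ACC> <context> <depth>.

Event 1 (EXEC): [MAIN] PC=0: INC 2 -> ACC=2
Event 2 (EXEC): [MAIN] PC=1: NOP
Event 3 (INT 0): INT 0 arrives: push (MAIN, PC=2), enter IRQ0 at PC=0 (depth now 1)
Event 4 (EXEC): [IRQ0] PC=0: DEC 3 -> ACC=-1
Event 5 (EXEC): [IRQ0] PC=1: IRET -> resume MAIN at PC=2 (depth now 0)
Event 6 (INT 0): INT 0 arrives: push (MAIN, PC=2), enter IRQ0 at PC=0 (depth now 1)
Event 7 (EXEC): [IRQ0] PC=0: DEC 3 -> ACC=-4
Event 8 (EXEC): [IRQ0] PC=1: IRET -> resume MAIN at PC=2 (depth now 0)
Event 9 (EXEC): [MAIN] PC=2: NOP
Event 10 (EXEC): [MAIN] PC=3: NOP
Event 11 (EXEC): [MAIN] PC=4: DEC 1 -> ACC=-5
Event 12 (INT 0): INT 0 arrives: push (MAIN, PC=5), enter IRQ0 at PC=0 (depth now 1)
Event 13 (INT 0): INT 0 arrives: push (IRQ0, PC=0), enter IRQ0 at PC=0 (depth now 2)
Event 14 (EXEC): [IRQ0] PC=0: DEC 3 -> ACC=-8
Event 15 (EXEC): [IRQ0] PC=1: IRET -> resume IRQ0 at PC=0 (depth now 1)
Event 16 (INT 0): INT 0 arrives: push (IRQ0, PC=0), enter IRQ0 at PC=0 (depth now 2)
Event 17 (EXEC): [IRQ0] PC=0: DEC 3 -> ACC=-11
Event 18 (EXEC): [IRQ0] PC=1: IRET -> resume IRQ0 at PC=0 (depth now 1)
Event 19 (EXEC): [IRQ0] PC=0: DEC 3 -> ACC=-14
Event 20 (EXEC): [IRQ0] PC=1: IRET -> resume MAIN at PC=5 (depth now 0)
Event 21 (EXEC): [MAIN] PC=5: DEC 3 -> ACC=-17
Event 22 (EXEC): [MAIN] PC=6: NOP
Event 23 (EXEC): [MAIN] PC=7: HALT

Answer: -17 MAIN 0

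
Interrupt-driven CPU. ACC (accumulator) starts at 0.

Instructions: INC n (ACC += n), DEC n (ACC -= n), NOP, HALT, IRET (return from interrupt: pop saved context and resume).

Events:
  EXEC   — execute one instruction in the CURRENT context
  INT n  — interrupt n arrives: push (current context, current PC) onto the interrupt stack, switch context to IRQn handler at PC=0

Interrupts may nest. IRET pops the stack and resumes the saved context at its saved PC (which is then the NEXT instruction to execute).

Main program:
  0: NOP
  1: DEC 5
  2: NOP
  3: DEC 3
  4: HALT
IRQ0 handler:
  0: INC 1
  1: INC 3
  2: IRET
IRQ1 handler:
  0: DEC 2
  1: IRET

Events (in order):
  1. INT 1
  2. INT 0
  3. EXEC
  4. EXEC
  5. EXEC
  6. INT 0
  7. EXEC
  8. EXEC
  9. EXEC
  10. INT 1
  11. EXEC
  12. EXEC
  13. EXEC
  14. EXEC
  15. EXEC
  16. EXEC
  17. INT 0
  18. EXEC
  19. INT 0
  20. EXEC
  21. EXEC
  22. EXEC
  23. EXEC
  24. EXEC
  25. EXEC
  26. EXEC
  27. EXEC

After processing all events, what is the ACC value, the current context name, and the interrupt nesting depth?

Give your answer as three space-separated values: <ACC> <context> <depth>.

Event 1 (INT 1): INT 1 arrives: push (MAIN, PC=0), enter IRQ1 at PC=0 (depth now 1)
Event 2 (INT 0): INT 0 arrives: push (IRQ1, PC=0), enter IRQ0 at PC=0 (depth now 2)
Event 3 (EXEC): [IRQ0] PC=0: INC 1 -> ACC=1
Event 4 (EXEC): [IRQ0] PC=1: INC 3 -> ACC=4
Event 5 (EXEC): [IRQ0] PC=2: IRET -> resume IRQ1 at PC=0 (depth now 1)
Event 6 (INT 0): INT 0 arrives: push (IRQ1, PC=0), enter IRQ0 at PC=0 (depth now 2)
Event 7 (EXEC): [IRQ0] PC=0: INC 1 -> ACC=5
Event 8 (EXEC): [IRQ0] PC=1: INC 3 -> ACC=8
Event 9 (EXEC): [IRQ0] PC=2: IRET -> resume IRQ1 at PC=0 (depth now 1)
Event 10 (INT 1): INT 1 arrives: push (IRQ1, PC=0), enter IRQ1 at PC=0 (depth now 2)
Event 11 (EXEC): [IRQ1] PC=0: DEC 2 -> ACC=6
Event 12 (EXEC): [IRQ1] PC=1: IRET -> resume IRQ1 at PC=0 (depth now 1)
Event 13 (EXEC): [IRQ1] PC=0: DEC 2 -> ACC=4
Event 14 (EXEC): [IRQ1] PC=1: IRET -> resume MAIN at PC=0 (depth now 0)
Event 15 (EXEC): [MAIN] PC=0: NOP
Event 16 (EXEC): [MAIN] PC=1: DEC 5 -> ACC=-1
Event 17 (INT 0): INT 0 arrives: push (MAIN, PC=2), enter IRQ0 at PC=0 (depth now 1)
Event 18 (EXEC): [IRQ0] PC=0: INC 1 -> ACC=0
Event 19 (INT 0): INT 0 arrives: push (IRQ0, PC=1), enter IRQ0 at PC=0 (depth now 2)
Event 20 (EXEC): [IRQ0] PC=0: INC 1 -> ACC=1
Event 21 (EXEC): [IRQ0] PC=1: INC 3 -> ACC=4
Event 22 (EXEC): [IRQ0] PC=2: IRET -> resume IRQ0 at PC=1 (depth now 1)
Event 23 (EXEC): [IRQ0] PC=1: INC 3 -> ACC=7
Event 24 (EXEC): [IRQ0] PC=2: IRET -> resume MAIN at PC=2 (depth now 0)
Event 25 (EXEC): [MAIN] PC=2: NOP
Event 26 (EXEC): [MAIN] PC=3: DEC 3 -> ACC=4
Event 27 (EXEC): [MAIN] PC=4: HALT

Answer: 4 MAIN 0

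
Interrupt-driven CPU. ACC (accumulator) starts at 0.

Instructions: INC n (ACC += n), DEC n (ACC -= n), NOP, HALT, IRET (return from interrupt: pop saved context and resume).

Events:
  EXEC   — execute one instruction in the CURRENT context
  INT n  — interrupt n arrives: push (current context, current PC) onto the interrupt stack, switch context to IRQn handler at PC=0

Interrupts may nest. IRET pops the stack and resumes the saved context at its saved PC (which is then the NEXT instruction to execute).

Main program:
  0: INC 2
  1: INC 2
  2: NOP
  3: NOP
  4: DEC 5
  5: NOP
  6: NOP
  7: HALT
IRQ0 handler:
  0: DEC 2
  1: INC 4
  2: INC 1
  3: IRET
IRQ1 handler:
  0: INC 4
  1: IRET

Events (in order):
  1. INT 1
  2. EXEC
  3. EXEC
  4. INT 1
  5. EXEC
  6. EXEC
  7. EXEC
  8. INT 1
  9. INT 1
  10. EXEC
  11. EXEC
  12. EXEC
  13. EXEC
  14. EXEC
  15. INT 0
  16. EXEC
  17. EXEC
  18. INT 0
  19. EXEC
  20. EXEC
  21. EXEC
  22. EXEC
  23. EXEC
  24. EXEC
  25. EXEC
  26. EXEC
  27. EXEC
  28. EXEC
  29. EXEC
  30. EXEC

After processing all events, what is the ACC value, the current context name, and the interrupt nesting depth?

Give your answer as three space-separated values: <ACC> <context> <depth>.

Event 1 (INT 1): INT 1 arrives: push (MAIN, PC=0), enter IRQ1 at PC=0 (depth now 1)
Event 2 (EXEC): [IRQ1] PC=0: INC 4 -> ACC=4
Event 3 (EXEC): [IRQ1] PC=1: IRET -> resume MAIN at PC=0 (depth now 0)
Event 4 (INT 1): INT 1 arrives: push (MAIN, PC=0), enter IRQ1 at PC=0 (depth now 1)
Event 5 (EXEC): [IRQ1] PC=0: INC 4 -> ACC=8
Event 6 (EXEC): [IRQ1] PC=1: IRET -> resume MAIN at PC=0 (depth now 0)
Event 7 (EXEC): [MAIN] PC=0: INC 2 -> ACC=10
Event 8 (INT 1): INT 1 arrives: push (MAIN, PC=1), enter IRQ1 at PC=0 (depth now 1)
Event 9 (INT 1): INT 1 arrives: push (IRQ1, PC=0), enter IRQ1 at PC=0 (depth now 2)
Event 10 (EXEC): [IRQ1] PC=0: INC 4 -> ACC=14
Event 11 (EXEC): [IRQ1] PC=1: IRET -> resume IRQ1 at PC=0 (depth now 1)
Event 12 (EXEC): [IRQ1] PC=0: INC 4 -> ACC=18
Event 13 (EXEC): [IRQ1] PC=1: IRET -> resume MAIN at PC=1 (depth now 0)
Event 14 (EXEC): [MAIN] PC=1: INC 2 -> ACC=20
Event 15 (INT 0): INT 0 arrives: push (MAIN, PC=2), enter IRQ0 at PC=0 (depth now 1)
Event 16 (EXEC): [IRQ0] PC=0: DEC 2 -> ACC=18
Event 17 (EXEC): [IRQ0] PC=1: INC 4 -> ACC=22
Event 18 (INT 0): INT 0 arrives: push (IRQ0, PC=2), enter IRQ0 at PC=0 (depth now 2)
Event 19 (EXEC): [IRQ0] PC=0: DEC 2 -> ACC=20
Event 20 (EXEC): [IRQ0] PC=1: INC 4 -> ACC=24
Event 21 (EXEC): [IRQ0] PC=2: INC 1 -> ACC=25
Event 22 (EXEC): [IRQ0] PC=3: IRET -> resume IRQ0 at PC=2 (depth now 1)
Event 23 (EXEC): [IRQ0] PC=2: INC 1 -> ACC=26
Event 24 (EXEC): [IRQ0] PC=3: IRET -> resume MAIN at PC=2 (depth now 0)
Event 25 (EXEC): [MAIN] PC=2: NOP
Event 26 (EXEC): [MAIN] PC=3: NOP
Event 27 (EXEC): [MAIN] PC=4: DEC 5 -> ACC=21
Event 28 (EXEC): [MAIN] PC=5: NOP
Event 29 (EXEC): [MAIN] PC=6: NOP
Event 30 (EXEC): [MAIN] PC=7: HALT

Answer: 21 MAIN 0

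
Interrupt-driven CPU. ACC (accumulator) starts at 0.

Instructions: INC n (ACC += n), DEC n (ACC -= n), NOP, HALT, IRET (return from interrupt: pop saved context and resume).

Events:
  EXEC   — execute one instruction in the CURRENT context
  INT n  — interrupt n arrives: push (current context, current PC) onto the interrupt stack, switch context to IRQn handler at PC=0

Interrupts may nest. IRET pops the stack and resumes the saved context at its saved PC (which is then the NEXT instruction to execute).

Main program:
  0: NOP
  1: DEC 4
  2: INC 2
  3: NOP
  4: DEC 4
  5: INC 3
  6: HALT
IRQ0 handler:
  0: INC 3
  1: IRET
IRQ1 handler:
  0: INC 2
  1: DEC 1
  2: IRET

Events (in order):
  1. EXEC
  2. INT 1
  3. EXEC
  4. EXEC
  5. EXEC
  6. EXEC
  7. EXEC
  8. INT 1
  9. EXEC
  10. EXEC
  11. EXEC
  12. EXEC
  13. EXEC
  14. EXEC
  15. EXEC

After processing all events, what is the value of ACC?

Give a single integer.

Answer: -1

Derivation:
Event 1 (EXEC): [MAIN] PC=0: NOP
Event 2 (INT 1): INT 1 arrives: push (MAIN, PC=1), enter IRQ1 at PC=0 (depth now 1)
Event 3 (EXEC): [IRQ1] PC=0: INC 2 -> ACC=2
Event 4 (EXEC): [IRQ1] PC=1: DEC 1 -> ACC=1
Event 5 (EXEC): [IRQ1] PC=2: IRET -> resume MAIN at PC=1 (depth now 0)
Event 6 (EXEC): [MAIN] PC=1: DEC 4 -> ACC=-3
Event 7 (EXEC): [MAIN] PC=2: INC 2 -> ACC=-1
Event 8 (INT 1): INT 1 arrives: push (MAIN, PC=3), enter IRQ1 at PC=0 (depth now 1)
Event 9 (EXEC): [IRQ1] PC=0: INC 2 -> ACC=1
Event 10 (EXEC): [IRQ1] PC=1: DEC 1 -> ACC=0
Event 11 (EXEC): [IRQ1] PC=2: IRET -> resume MAIN at PC=3 (depth now 0)
Event 12 (EXEC): [MAIN] PC=3: NOP
Event 13 (EXEC): [MAIN] PC=4: DEC 4 -> ACC=-4
Event 14 (EXEC): [MAIN] PC=5: INC 3 -> ACC=-1
Event 15 (EXEC): [MAIN] PC=6: HALT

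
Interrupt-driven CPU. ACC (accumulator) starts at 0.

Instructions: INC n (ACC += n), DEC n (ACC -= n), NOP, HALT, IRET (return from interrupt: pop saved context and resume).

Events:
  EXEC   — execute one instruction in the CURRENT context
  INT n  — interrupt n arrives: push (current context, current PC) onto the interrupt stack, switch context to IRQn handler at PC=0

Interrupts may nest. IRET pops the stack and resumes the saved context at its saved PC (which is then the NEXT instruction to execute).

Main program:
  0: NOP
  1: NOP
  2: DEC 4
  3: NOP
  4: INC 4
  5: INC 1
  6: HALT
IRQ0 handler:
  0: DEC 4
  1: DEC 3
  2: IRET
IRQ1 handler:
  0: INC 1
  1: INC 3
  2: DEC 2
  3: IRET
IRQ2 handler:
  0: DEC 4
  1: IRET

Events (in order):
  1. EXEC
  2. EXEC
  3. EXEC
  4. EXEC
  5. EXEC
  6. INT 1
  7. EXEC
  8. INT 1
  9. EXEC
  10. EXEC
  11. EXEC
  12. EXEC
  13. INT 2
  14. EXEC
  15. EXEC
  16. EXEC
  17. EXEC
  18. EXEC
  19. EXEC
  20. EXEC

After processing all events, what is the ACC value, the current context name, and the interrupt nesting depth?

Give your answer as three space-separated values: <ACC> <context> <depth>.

Answer: 1 MAIN 0

Derivation:
Event 1 (EXEC): [MAIN] PC=0: NOP
Event 2 (EXEC): [MAIN] PC=1: NOP
Event 3 (EXEC): [MAIN] PC=2: DEC 4 -> ACC=-4
Event 4 (EXEC): [MAIN] PC=3: NOP
Event 5 (EXEC): [MAIN] PC=4: INC 4 -> ACC=0
Event 6 (INT 1): INT 1 arrives: push (MAIN, PC=5), enter IRQ1 at PC=0 (depth now 1)
Event 7 (EXEC): [IRQ1] PC=0: INC 1 -> ACC=1
Event 8 (INT 1): INT 1 arrives: push (IRQ1, PC=1), enter IRQ1 at PC=0 (depth now 2)
Event 9 (EXEC): [IRQ1] PC=0: INC 1 -> ACC=2
Event 10 (EXEC): [IRQ1] PC=1: INC 3 -> ACC=5
Event 11 (EXEC): [IRQ1] PC=2: DEC 2 -> ACC=3
Event 12 (EXEC): [IRQ1] PC=3: IRET -> resume IRQ1 at PC=1 (depth now 1)
Event 13 (INT 2): INT 2 arrives: push (IRQ1, PC=1), enter IRQ2 at PC=0 (depth now 2)
Event 14 (EXEC): [IRQ2] PC=0: DEC 4 -> ACC=-1
Event 15 (EXEC): [IRQ2] PC=1: IRET -> resume IRQ1 at PC=1 (depth now 1)
Event 16 (EXEC): [IRQ1] PC=1: INC 3 -> ACC=2
Event 17 (EXEC): [IRQ1] PC=2: DEC 2 -> ACC=0
Event 18 (EXEC): [IRQ1] PC=3: IRET -> resume MAIN at PC=5 (depth now 0)
Event 19 (EXEC): [MAIN] PC=5: INC 1 -> ACC=1
Event 20 (EXEC): [MAIN] PC=6: HALT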